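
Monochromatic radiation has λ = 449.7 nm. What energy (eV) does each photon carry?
2.7570 eV

Using E = hf = hc/λ:

E = hc/λ = (6.626×10⁻³⁴ J·s)(3×10⁸ m/s) / (449.7×10⁻⁹ m)
E = 2.7570 eV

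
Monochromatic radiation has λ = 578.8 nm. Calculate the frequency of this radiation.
5.1796e+14 Hz

Using the wave equation: c = fλ

Solving for frequency:
f = c/λ = (3×10⁸ m/s) / (578.8×10⁻⁹ m)
f = 5.1796e+14 Hz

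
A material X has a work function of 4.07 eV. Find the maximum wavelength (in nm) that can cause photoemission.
304.63 nm

The threshold wavelength is when the photon energy equals the work function:
hc/λ₀ = φ

Solving for λ₀:
λ₀ = hc/φ = (6.626×10⁻³⁴ J·s)(3×10⁸ m/s) / (4.07 eV × 1.602×10⁻¹⁹ J/eV)
λ₀ = 304.63 nm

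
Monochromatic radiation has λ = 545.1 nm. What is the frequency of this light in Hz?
5.4998e+14 Hz

Using the wave equation: c = fλ

Solving for frequency:
f = c/λ = (3×10⁸ m/s) / (545.1×10⁻⁹ m)
f = 5.4998e+14 Hz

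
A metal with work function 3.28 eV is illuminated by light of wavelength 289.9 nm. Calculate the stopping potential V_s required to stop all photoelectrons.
0.9968 V

The stopping potential V_s satisfies: eV_s = KE_max

First, find KE_max using Einstein's equation:
E_photon = hc/λ = 4.2768 eV
KE_max = E_photon - φ = 4.2768 - 3.28 = 0.9968 eV

Since eV_s = KE_max:
V_s = KE_max/e = 0.9968 V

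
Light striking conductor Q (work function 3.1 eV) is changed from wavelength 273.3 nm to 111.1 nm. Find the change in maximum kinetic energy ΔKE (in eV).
6.6231 eV

Using Einstein's equation: KE_max = hc/λ - φ

For λ₁ = 273.3 nm:
KE₁ = hc/λ₁ - φ = 4.5366 - 3.1 = 1.4366 eV

For λ₂ = 111.1 nm:
KE₂ = hc/λ₂ - φ = 11.1597 - 3.1 = 8.0597 eV

Change in KE:
ΔKE = KE₂ - KE₁ = 8.0597 - 1.4366 = 6.6231 eV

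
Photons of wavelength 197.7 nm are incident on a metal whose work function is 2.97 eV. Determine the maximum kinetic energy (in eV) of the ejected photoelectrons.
3.3013 eV

Using Einstein's photoelectric equation: KE_max = hf - φ = hc/λ - φ

First, calculate the photon energy:
E_photon = hc/λ = (6.626×10⁻³⁴ J·s)(3×10⁸ m/s) / (197.7×10⁻⁹ m)
E_photon = 6.2713 eV

Then, the maximum kinetic energy:
KE_max = E_photon - φ = 6.2713 eV - 2.97 eV = 3.3013 eV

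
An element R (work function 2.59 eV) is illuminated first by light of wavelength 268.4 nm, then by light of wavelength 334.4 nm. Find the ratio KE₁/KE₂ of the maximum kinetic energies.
1.8157

Using Einstein's equation: KE_max = hc/λ - φ

For λ₁ = 268.4 nm:
E₁ = hc/λ₁ = 4.6194 eV
KE₁ = E₁ - φ = 4.6194 - 2.59 = 2.0294 eV

For λ₂ = 334.4 nm:
E₂ = hc/λ₂ = 3.7077 eV
KE₂ = E₂ - φ = 3.7077 - 2.59 = 1.1177 eV

Ratio: KE₁/KE₂ = 2.0294/1.1177 = 1.8157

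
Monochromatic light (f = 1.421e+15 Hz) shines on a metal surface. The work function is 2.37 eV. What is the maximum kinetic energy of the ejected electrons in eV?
3.5068 eV

Using Einstein's photoelectric equation: KE_max = hf - φ

First, calculate the photon energy:
E_photon = hf = (6.626×10⁻³⁴ J·s)(1.421e+15 Hz)
E_photon = 5.8768 eV

Then, the maximum kinetic energy:
KE_max = E_photon - φ = 5.8768 eV - 2.37 eV = 3.5068 eV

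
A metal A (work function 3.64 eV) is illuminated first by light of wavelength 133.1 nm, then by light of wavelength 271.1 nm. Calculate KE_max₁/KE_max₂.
6.0802

Using Einstein's equation: KE_max = hc/λ - φ

For λ₁ = 133.1 nm:
E₁ = hc/λ₁ = 9.3151 eV
KE₁ = E₁ - φ = 9.3151 - 3.64 = 5.6751 eV

For λ₂ = 271.1 nm:
E₂ = hc/λ₂ = 4.5734 eV
KE₂ = E₂ - φ = 4.5734 - 3.64 = 0.9334 eV

Ratio: KE₁/KE₂ = 5.6751/0.9334 = 6.0802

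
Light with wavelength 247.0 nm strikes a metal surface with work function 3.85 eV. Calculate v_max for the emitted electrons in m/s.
6.4142e+05 m/s

First, find the maximum kinetic energy:
E_photon = hc/λ = 5.0196 eV
KE_max = E_photon - φ = 5.0196 - 3.85 = 1.1696 eV

Convert to Joules: KE_max = 1.1696 × 1.602×10⁻¹⁹ J = 1.8739e-19 J

Then use KE = ½mv² to find velocity:
v = √(2·KE/m) = √(2 × 1.8739e-19 J / 9.109e-31 kg)
v = 6.4142e+05 m/s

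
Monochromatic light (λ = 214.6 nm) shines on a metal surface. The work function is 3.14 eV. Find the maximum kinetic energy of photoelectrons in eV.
2.6375 eV

Using Einstein's photoelectric equation: KE_max = hf - φ = hc/λ - φ

First, calculate the photon energy:
E_photon = hc/λ = (6.626×10⁻³⁴ J·s)(3×10⁸ m/s) / (214.6×10⁻⁹ m)
E_photon = 5.7775 eV

Then, the maximum kinetic energy:
KE_max = E_photon - φ = 5.7775 eV - 3.14 eV = 2.6375 eV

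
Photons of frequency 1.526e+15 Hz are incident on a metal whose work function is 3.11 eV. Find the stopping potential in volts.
3.2010 V

The stopping potential V_s satisfies: eV_s = KE_max

First, find KE_max using Einstein's equation:
E_photon = hf = (6.626×10⁻³⁴ J·s)(1.526e+15 Hz) = 6.3110 eV
KE_max = E_photon - φ = 6.3110 - 3.11 = 3.2010 eV

Since eV_s = KE_max:
V_s = KE_max/e = 3.2010 V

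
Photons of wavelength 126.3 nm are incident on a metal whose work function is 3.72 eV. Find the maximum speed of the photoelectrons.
1.4644e+06 m/s

First, find the maximum kinetic energy:
E_photon = hc/λ = 9.8166 eV
KE_max = E_photon - φ = 9.8166 - 3.72 = 6.0966 eV

Convert to Joules: KE_max = 6.0966 × 1.602×10⁻¹⁹ J = 9.7679e-19 J

Then use KE = ½mv² to find velocity:
v = √(2·KE/m) = √(2 × 9.7679e-19 J / 9.109e-31 kg)
v = 1.4644e+06 m/s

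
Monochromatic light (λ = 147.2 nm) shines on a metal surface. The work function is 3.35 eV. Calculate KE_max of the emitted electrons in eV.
5.0728 eV

Using Einstein's photoelectric equation: KE_max = hf - φ = hc/λ - φ

First, calculate the photon energy:
E_photon = hc/λ = (6.626×10⁻³⁴ J·s)(3×10⁸ m/s) / (147.2×10⁻⁹ m)
E_photon = 8.4228 eV

Then, the maximum kinetic energy:
KE_max = E_photon - φ = 8.4228 eV - 3.35 eV = 5.0728 eV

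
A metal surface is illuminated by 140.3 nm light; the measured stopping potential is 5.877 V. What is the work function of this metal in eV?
2.96 eV

The stopping potential gives the maximum kinetic energy: KE_max = eV_s = 5.877 eV

From Einstein's photoelectric equation: KE_max = hc/λ - φ
Rearranging: φ = hc/λ - KE_max

Calculate photon energy:
E_photon = hc/λ = (6.626×10⁻³⁴ J·s)(3×10⁸ m/s) / (140.3×10⁻⁹ m) = 8.8371 eV

Therefore:
φ = 8.8371 - 5.877 = 2.96 eV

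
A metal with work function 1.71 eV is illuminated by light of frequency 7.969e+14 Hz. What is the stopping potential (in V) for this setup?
1.5857 V

The stopping potential V_s satisfies: eV_s = KE_max

First, find KE_max using Einstein's equation:
E_photon = hf = (6.626×10⁻³⁴ J·s)(7.969e+14 Hz) = 3.2957 eV
KE_max = E_photon - φ = 3.2957 - 1.71 = 1.5857 eV

Since eV_s = KE_max:
V_s = KE_max/e = 1.5857 V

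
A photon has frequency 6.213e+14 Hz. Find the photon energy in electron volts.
2.5695 eV

Using E = hf:

E = hf = (6.626×10⁻³⁴ J·s)(6.213e+14 Hz)
E = 2.5695 eV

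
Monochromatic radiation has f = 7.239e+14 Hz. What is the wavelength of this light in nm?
414.14 nm

Using the wave equation: c = fλ

Solving for wavelength:
λ = c/f = (3×10⁸ m/s) / (7.239e+14 Hz)
λ = 414.14 nm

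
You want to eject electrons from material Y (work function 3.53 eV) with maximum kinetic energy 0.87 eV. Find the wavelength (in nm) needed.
281.78 nm

From Einstein's equation: KE_max = hc/λ - φ

Rearranging for λ:
hc/λ = KE_max + φ
λ = hc/(KE_max + φ)

Required photon energy:
E_photon = KE_max + φ = 0.87 + 3.53 = 4.40 eV

Required wavelength:
λ = hc/E_photon = (6.626×10⁻³⁴)(3×10⁸) / (4.40 × 1.602×10⁻¹⁹)
λ = 281.78 nm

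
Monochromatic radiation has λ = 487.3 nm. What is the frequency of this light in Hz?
6.1521e+14 Hz

Using the wave equation: c = fλ

Solving for frequency:
f = c/λ = (3×10⁸ m/s) / (487.3×10⁻⁹ m)
f = 6.1521e+14 Hz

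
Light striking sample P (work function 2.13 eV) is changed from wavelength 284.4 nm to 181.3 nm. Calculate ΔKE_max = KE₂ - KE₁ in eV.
2.4791 eV

Using Einstein's equation: KE_max = hc/λ - φ

For λ₁ = 284.4 nm:
KE₁ = hc/λ₁ - φ = 4.3595 - 2.13 = 2.2295 eV

For λ₂ = 181.3 nm:
KE₂ = hc/λ₂ - φ = 6.8386 - 2.13 = 4.7086 eV

Change in KE:
ΔKE = KE₂ - KE₁ = 4.7086 - 2.2295 = 2.4791 eV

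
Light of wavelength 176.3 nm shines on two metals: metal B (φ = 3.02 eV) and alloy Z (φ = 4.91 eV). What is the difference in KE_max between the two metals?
1.8900 eV

Using KE_max = hc/λ - φ for each metal:

Photon energy: E = hc/λ = 7.0326 eV

For metal B (φ₁ = 3.02 eV):
KE₁ = E - φ₁ = 7.0326 - 3.02 = 4.0126 eV

For alloy Z (φ₂ = 4.91 eV):
KE₂ = E - φ₂ = 7.0326 - 4.91 = 2.1226 eV

Difference:
ΔKE = KE₁ - KE₂ = 4.0126 - 2.1226 = 1.8900 eV

Note: The difference equals the difference in work functions: 4.91 - 3.02 = 1.89 eV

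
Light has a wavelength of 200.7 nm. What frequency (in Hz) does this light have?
1.4937e+15 Hz

Using the wave equation: c = fλ

Solving for frequency:
f = c/λ = (3×10⁸ m/s) / (200.7×10⁻⁹ m)
f = 1.4937e+15 Hz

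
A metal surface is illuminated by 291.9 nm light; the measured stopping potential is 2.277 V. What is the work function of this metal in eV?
1.97 eV

The stopping potential gives the maximum kinetic energy: KE_max = eV_s = 2.277 eV

From Einstein's photoelectric equation: KE_max = hc/λ - φ
Rearranging: φ = hc/λ - KE_max

Calculate photon energy:
E_photon = hc/λ = (6.626×10⁻³⁴ J·s)(3×10⁸ m/s) / (291.9×10⁻⁹ m) = 4.2475 eV

Therefore:
φ = 4.2475 - 2.277 = 1.97 eV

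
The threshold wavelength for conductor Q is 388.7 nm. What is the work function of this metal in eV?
3.19 eV

At the threshold wavelength, photon energy equals work function:
φ = hc/λ₀

Calculating:
φ = (6.626×10⁻³⁴ J·s)(3×10⁸ m/s) / (388.7×10⁻⁹ m)
φ = 3.19 eV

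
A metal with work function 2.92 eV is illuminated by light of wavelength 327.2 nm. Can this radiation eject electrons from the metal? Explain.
Yes

For photoemission, the photon energy must exceed the work function.

Photon energy: E = hc/λ = 3.7892 eV
Work function: φ = 2.92 eV

Since E_photon (3.7892 eV) > φ (2.92 eV), photoemission WILL occur.
The threshold wavelength is λ₀ = hc/φ = 424.6 nm.
Since 327.2 nm < 424.6 nm, the light has sufficient energy.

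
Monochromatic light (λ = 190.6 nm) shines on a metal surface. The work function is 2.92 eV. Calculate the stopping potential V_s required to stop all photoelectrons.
3.5849 V

The stopping potential V_s satisfies: eV_s = KE_max

First, find KE_max using Einstein's equation:
E_photon = hc/λ = 6.5049 eV
KE_max = E_photon - φ = 6.5049 - 2.92 = 3.5849 eV

Since eV_s = KE_max:
V_s = KE_max/e = 3.5849 V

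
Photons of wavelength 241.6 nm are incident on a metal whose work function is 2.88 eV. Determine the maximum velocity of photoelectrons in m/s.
8.9000e+05 m/s

First, find the maximum kinetic energy:
E_photon = hc/λ = 5.1318 eV
KE_max = E_photon - φ = 5.1318 - 2.88 = 2.2518 eV

Convert to Joules: KE_max = 2.2518 × 1.602×10⁻¹⁹ J = 3.6078e-19 J

Then use KE = ½mv² to find velocity:
v = √(2·KE/m) = √(2 × 3.6078e-19 J / 9.109e-31 kg)
v = 8.9000e+05 m/s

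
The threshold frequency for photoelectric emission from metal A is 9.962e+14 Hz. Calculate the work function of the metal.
4.12 eV

At the threshold frequency, photon energy equals work function:
φ = hf₀

Calculating:
φ = (6.626×10⁻³⁴ J·s)(9.962e+14 Hz)
φ = 4.12 eV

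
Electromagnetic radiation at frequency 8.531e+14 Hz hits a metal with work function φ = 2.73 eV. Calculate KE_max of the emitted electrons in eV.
0.7981 eV

Using Einstein's photoelectric equation: KE_max = hf - φ

First, calculate the photon energy:
E_photon = hf = (6.626×10⁻³⁴ J·s)(8.531e+14 Hz)
E_photon = 3.5281 eV

Then, the maximum kinetic energy:
KE_max = E_photon - φ = 3.5281 eV - 2.73 eV = 0.7981 eV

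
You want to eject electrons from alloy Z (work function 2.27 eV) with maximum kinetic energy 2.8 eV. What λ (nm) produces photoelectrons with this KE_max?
244.54 nm

From Einstein's equation: KE_max = hc/λ - φ

Rearranging for λ:
hc/λ = KE_max + φ
λ = hc/(KE_max + φ)

Required photon energy:
E_photon = KE_max + φ = 2.8 + 2.27 = 5.07 eV

Required wavelength:
λ = hc/E_photon = (6.626×10⁻³⁴)(3×10⁸) / (5.07 × 1.602×10⁻¹⁹)
λ = 244.54 nm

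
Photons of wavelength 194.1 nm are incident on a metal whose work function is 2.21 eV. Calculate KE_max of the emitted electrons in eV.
4.1776 eV

Using Einstein's photoelectric equation: KE_max = hf - φ = hc/λ - φ

First, calculate the photon energy:
E_photon = hc/λ = (6.626×10⁻³⁴ J·s)(3×10⁸ m/s) / (194.1×10⁻⁹ m)
E_photon = 6.3876 eV

Then, the maximum kinetic energy:
KE_max = E_photon - φ = 6.3876 eV - 2.21 eV = 4.1776 eV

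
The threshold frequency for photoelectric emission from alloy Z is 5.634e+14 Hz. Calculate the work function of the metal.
2.33 eV

At the threshold frequency, photon energy equals work function:
φ = hf₀

Calculating:
φ = (6.626×10⁻³⁴ J·s)(5.634e+14 Hz)
φ = 2.33 eV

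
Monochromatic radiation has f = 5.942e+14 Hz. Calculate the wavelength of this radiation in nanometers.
504.53 nm

Using the wave equation: c = fλ

Solving for wavelength:
λ = c/f = (3×10⁸ m/s) / (5.942e+14 Hz)
λ = 504.53 nm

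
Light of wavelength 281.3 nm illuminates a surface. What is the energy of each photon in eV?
4.4075 eV

Using E = hf = hc/λ:

E = hc/λ = (6.626×10⁻³⁴ J·s)(3×10⁸ m/s) / (281.3×10⁻⁹ m)
E = 4.4075 eV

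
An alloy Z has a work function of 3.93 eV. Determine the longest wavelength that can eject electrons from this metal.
315.48 nm

The threshold wavelength is when the photon energy equals the work function:
hc/λ₀ = φ

Solving for λ₀:
λ₀ = hc/φ = (6.626×10⁻³⁴ J·s)(3×10⁸ m/s) / (3.93 eV × 1.602×10⁻¹⁹ J/eV)
λ₀ = 315.48 nm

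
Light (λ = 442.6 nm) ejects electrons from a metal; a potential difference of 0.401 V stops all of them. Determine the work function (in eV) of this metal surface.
2.40 eV

The stopping potential gives the maximum kinetic energy: KE_max = eV_s = 0.401 eV

From Einstein's photoelectric equation: KE_max = hc/λ - φ
Rearranging: φ = hc/λ - KE_max

Calculate photon energy:
E_photon = hc/λ = (6.626×10⁻³⁴ J·s)(3×10⁸ m/s) / (442.6×10⁻⁹ m) = 2.8013 eV

Therefore:
φ = 2.8013 - 0.401 = 2.40 eV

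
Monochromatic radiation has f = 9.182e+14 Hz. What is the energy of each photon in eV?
3.7974 eV

Using E = hf:

E = hf = (6.626×10⁻³⁴ J·s)(9.182e+14 Hz)
E = 3.7974 eV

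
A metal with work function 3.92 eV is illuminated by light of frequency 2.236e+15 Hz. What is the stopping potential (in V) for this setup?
5.3274 V

The stopping potential V_s satisfies: eV_s = KE_max

First, find KE_max using Einstein's equation:
E_photon = hf = (6.626×10⁻³⁴ J·s)(2.236e+15 Hz) = 9.2474 eV
KE_max = E_photon - φ = 9.2474 - 3.92 = 5.3274 eV

Since eV_s = KE_max:
V_s = KE_max/e = 5.3274 V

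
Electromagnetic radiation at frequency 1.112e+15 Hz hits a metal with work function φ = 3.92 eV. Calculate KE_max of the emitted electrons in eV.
0.6789 eV

Using Einstein's photoelectric equation: KE_max = hf - φ

First, calculate the photon energy:
E_photon = hf = (6.626×10⁻³⁴ J·s)(1.112e+15 Hz)
E_photon = 4.5989 eV

Then, the maximum kinetic energy:
KE_max = E_photon - φ = 4.5989 eV - 3.92 eV = 0.6789 eV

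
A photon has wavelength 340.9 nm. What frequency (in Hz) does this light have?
8.7941e+14 Hz

Using the wave equation: c = fλ

Solving for frequency:
f = c/λ = (3×10⁸ m/s) / (340.9×10⁻⁹ m)
f = 8.7941e+14 Hz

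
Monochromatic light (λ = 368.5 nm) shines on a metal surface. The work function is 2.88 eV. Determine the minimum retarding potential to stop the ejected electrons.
0.4846 V

The stopping potential V_s satisfies: eV_s = KE_max

First, find KE_max using Einstein's equation:
E_photon = hc/λ = 3.3646 eV
KE_max = E_photon - φ = 3.3646 - 2.88 = 0.4846 eV

Since eV_s = KE_max:
V_s = KE_max/e = 0.4846 V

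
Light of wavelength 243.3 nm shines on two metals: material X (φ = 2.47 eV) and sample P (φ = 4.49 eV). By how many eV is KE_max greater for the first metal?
2.0200 eV

Using KE_max = hc/λ - φ for each metal:

Photon energy: E = hc/λ = 5.0959 eV

For material X (φ₁ = 2.47 eV):
KE₁ = E - φ₁ = 5.0959 - 2.47 = 2.6259 eV

For sample P (φ₂ = 4.49 eV):
KE₂ = E - φ₂ = 5.0959 - 4.49 = 0.6059 eV

Difference:
ΔKE = KE₁ - KE₂ = 2.6259 - 0.6059 = 2.0200 eV

Note: The difference equals the difference in work functions: 4.49 - 2.47 = 2.02 eV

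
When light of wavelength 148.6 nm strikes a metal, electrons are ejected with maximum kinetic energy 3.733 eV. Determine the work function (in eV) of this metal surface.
4.61 eV

From Einstein's photoelectric equation: KE_max = hf - φ = hc/λ - φ

Rearranging for φ:
φ = hc/λ - KE_max

Calculate photon energy:
E_photon = hc/λ = 8.3435 eV

Therefore:
φ = 8.3435 - 3.733 = 4.61 eV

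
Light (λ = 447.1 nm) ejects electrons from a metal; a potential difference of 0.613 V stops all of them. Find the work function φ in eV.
2.16 eV

The stopping potential gives the maximum kinetic energy: KE_max = eV_s = 0.613 eV

From Einstein's photoelectric equation: KE_max = hc/λ - φ
Rearranging: φ = hc/λ - KE_max

Calculate photon energy:
E_photon = hc/λ = (6.626×10⁻³⁴ J·s)(3×10⁸ m/s) / (447.1×10⁻⁹ m) = 2.7731 eV

Therefore:
φ = 2.7731 - 0.613 = 2.16 eV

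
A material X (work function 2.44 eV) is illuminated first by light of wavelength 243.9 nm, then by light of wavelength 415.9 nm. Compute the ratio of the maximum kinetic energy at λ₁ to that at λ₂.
4.8852

Using Einstein's equation: KE_max = hc/λ - φ

For λ₁ = 243.9 nm:
E₁ = hc/λ₁ = 5.0834 eV
KE₁ = E₁ - φ = 5.0834 - 2.44 = 2.6434 eV

For λ₂ = 415.9 nm:
E₂ = hc/λ₂ = 2.9811 eV
KE₂ = E₂ - φ = 2.9811 - 2.44 = 0.5411 eV

Ratio: KE₁/KE₂ = 2.6434/0.5411 = 4.8852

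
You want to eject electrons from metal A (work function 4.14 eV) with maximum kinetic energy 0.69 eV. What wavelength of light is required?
256.70 nm

From Einstein's equation: KE_max = hc/λ - φ

Rearranging for λ:
hc/λ = KE_max + φ
λ = hc/(KE_max + φ)

Required photon energy:
E_photon = KE_max + φ = 0.69 + 4.14 = 4.83 eV

Required wavelength:
λ = hc/E_photon = (6.626×10⁻³⁴)(3×10⁸) / (4.83 × 1.602×10⁻¹⁹)
λ = 256.70 nm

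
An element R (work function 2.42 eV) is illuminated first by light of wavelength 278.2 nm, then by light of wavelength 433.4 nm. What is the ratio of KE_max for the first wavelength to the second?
4.6211

Using Einstein's equation: KE_max = hc/λ - φ

For λ₁ = 278.2 nm:
E₁ = hc/λ₁ = 4.4567 eV
KE₁ = E₁ - φ = 4.4567 - 2.42 = 2.0367 eV

For λ₂ = 433.4 nm:
E₂ = hc/λ₂ = 2.8607 eV
KE₂ = E₂ - φ = 2.8607 - 2.42 = 0.4407 eV

Ratio: KE₁/KE₂ = 2.0367/0.4407 = 4.6211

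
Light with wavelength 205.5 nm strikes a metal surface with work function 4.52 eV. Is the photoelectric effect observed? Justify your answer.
Yes

For photoemission, the photon energy must exceed the work function.

Photon energy: E = hc/λ = 6.0333 eV
Work function: φ = 4.52 eV

Since E_photon (6.0333 eV) > φ (4.52 eV), photoemission WILL occur.
The threshold wavelength is λ₀ = hc/φ = 274.3 nm.
Since 205.5 nm < 274.3 nm, the light has sufficient energy.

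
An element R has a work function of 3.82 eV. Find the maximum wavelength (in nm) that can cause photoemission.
324.57 nm

The threshold wavelength is when the photon energy equals the work function:
hc/λ₀ = φ

Solving for λ₀:
λ₀ = hc/φ = (6.626×10⁻³⁴ J·s)(3×10⁸ m/s) / (3.82 eV × 1.602×10⁻¹⁹ J/eV)
λ₀ = 324.57 nm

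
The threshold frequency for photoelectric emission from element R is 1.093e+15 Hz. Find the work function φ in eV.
4.52 eV

At the threshold frequency, photon energy equals work function:
φ = hf₀

Calculating:
φ = (6.626×10⁻³⁴ J·s)(1.093e+15 Hz)
φ = 4.52 eV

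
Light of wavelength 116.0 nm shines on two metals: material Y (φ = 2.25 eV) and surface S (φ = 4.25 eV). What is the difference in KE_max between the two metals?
2.0000 eV

Using KE_max = hc/λ - φ for each metal:

Photon energy: E = hc/λ = 10.6883 eV

For material Y (φ₁ = 2.25 eV):
KE₁ = E - φ₁ = 10.6883 - 2.25 = 8.4383 eV

For surface S (φ₂ = 4.25 eV):
KE₂ = E - φ₂ = 10.6883 - 4.25 = 6.4383 eV

Difference:
ΔKE = KE₁ - KE₂ = 8.4383 - 6.4383 = 2.0000 eV

Note: The difference equals the difference in work functions: 4.25 - 2.25 = 2.00 eV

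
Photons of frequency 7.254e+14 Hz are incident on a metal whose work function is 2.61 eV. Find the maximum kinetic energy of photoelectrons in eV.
0.3900 eV

Using Einstein's photoelectric equation: KE_max = hf - φ

First, calculate the photon energy:
E_photon = hf = (6.626×10⁻³⁴ J·s)(7.254e+14 Hz)
E_photon = 3.0000 eV

Then, the maximum kinetic energy:
KE_max = E_photon - φ = 3.0000 eV - 2.61 eV = 0.3900 eV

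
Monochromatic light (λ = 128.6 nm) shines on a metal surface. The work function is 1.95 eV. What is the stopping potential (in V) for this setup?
7.6911 V

The stopping potential V_s satisfies: eV_s = KE_max

First, find KE_max using Einstein's equation:
E_photon = hc/λ = 9.6411 eV
KE_max = E_photon - φ = 9.6411 - 1.95 = 7.6911 eV

Since eV_s = KE_max:
V_s = KE_max/e = 7.6911 V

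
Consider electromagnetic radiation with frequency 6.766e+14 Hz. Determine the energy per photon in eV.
2.7982 eV

Using E = hf:

E = hf = (6.626×10⁻³⁴ J·s)(6.766e+14 Hz)
E = 2.7982 eV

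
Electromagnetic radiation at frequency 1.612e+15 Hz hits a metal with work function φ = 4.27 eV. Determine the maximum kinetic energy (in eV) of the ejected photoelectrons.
2.3967 eV

Using Einstein's photoelectric equation: KE_max = hf - φ

First, calculate the photon energy:
E_photon = hf = (6.626×10⁻³⁴ J·s)(1.612e+15 Hz)
E_photon = 6.6667 eV

Then, the maximum kinetic energy:
KE_max = E_photon - φ = 6.6667 eV - 4.27 eV = 2.3967 eV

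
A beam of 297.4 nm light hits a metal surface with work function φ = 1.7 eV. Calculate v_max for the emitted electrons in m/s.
9.3192e+05 m/s

First, find the maximum kinetic energy:
E_photon = hc/λ = 4.1689 eV
KE_max = E_photon - φ = 4.1689 - 1.7 = 2.4689 eV

Convert to Joules: KE_max = 2.4689 × 1.602×10⁻¹⁹ J = 3.9557e-19 J

Then use KE = ½mv² to find velocity:
v = √(2·KE/m) = √(2 × 3.9557e-19 J / 9.109e-31 kg)
v = 9.3192e+05 m/s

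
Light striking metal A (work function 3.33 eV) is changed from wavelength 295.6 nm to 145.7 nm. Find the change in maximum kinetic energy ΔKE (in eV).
4.3152 eV

Using Einstein's equation: KE_max = hc/λ - φ

For λ₁ = 295.6 nm:
KE₁ = hc/λ₁ - φ = 4.1943 - 3.33 = 0.8643 eV

For λ₂ = 145.7 nm:
KE₂ = hc/λ₂ - φ = 8.5096 - 3.33 = 5.1796 eV

Change in KE:
ΔKE = KE₂ - KE₁ = 5.1796 - 0.8643 = 4.3152 eV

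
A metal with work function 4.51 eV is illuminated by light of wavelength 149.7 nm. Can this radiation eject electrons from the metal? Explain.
Yes

For photoemission, the photon energy must exceed the work function.

Photon energy: E = hc/λ = 8.2822 eV
Work function: φ = 4.51 eV

Since E_photon (8.2822 eV) > φ (4.51 eV), photoemission WILL occur.
The threshold wavelength is λ₀ = hc/φ = 274.9 nm.
Since 149.7 nm < 274.9 nm, the light has sufficient energy.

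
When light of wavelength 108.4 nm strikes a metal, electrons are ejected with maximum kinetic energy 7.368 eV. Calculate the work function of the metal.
4.07 eV

From Einstein's photoelectric equation: KE_max = hf - φ = hc/λ - φ

Rearranging for φ:
φ = hc/λ - KE_max

Calculate photon energy:
E_photon = hc/λ = 11.4377 eV

Therefore:
φ = 11.4377 - 7.368 = 4.07 eV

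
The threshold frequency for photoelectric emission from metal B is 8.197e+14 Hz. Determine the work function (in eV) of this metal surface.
3.39 eV

At the threshold frequency, photon energy equals work function:
φ = hf₀

Calculating:
φ = (6.626×10⁻³⁴ J·s)(8.197e+14 Hz)
φ = 3.39 eV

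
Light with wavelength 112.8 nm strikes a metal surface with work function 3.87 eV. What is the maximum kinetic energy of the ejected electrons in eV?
7.1215 eV

Using Einstein's photoelectric equation: KE_max = hf - φ = hc/λ - φ

First, calculate the photon energy:
E_photon = hc/λ = (6.626×10⁻³⁴ J·s)(3×10⁸ m/s) / (112.8×10⁻⁹ m)
E_photon = 10.9915 eV

Then, the maximum kinetic energy:
KE_max = E_photon - φ = 10.9915 eV - 3.87 eV = 7.1215 eV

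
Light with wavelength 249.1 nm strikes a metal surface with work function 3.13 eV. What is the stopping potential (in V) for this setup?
1.8473 V

The stopping potential V_s satisfies: eV_s = KE_max

First, find KE_max using Einstein's equation:
E_photon = hc/λ = 4.9773 eV
KE_max = E_photon - φ = 4.9773 - 3.13 = 1.8473 eV

Since eV_s = KE_max:
V_s = KE_max/e = 1.8473 V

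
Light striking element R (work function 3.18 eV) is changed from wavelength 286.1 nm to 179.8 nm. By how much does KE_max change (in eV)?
2.5621 eV

Using Einstein's equation: KE_max = hc/λ - φ

For λ₁ = 286.1 nm:
KE₁ = hc/λ₁ - φ = 4.3336 - 3.18 = 1.1536 eV

For λ₂ = 179.8 nm:
KE₂ = hc/λ₂ - φ = 6.8957 - 3.18 = 3.7157 eV

Change in KE:
ΔKE = KE₂ - KE₁ = 3.7157 - 1.1536 = 2.5621 eV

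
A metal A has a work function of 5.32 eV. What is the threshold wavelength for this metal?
233.05 nm

The threshold wavelength is when the photon energy equals the work function:
hc/λ₀ = φ

Solving for λ₀:
λ₀ = hc/φ = (6.626×10⁻³⁴ J·s)(3×10⁸ m/s) / (5.32 eV × 1.602×10⁻¹⁹ J/eV)
λ₀ = 233.05 nm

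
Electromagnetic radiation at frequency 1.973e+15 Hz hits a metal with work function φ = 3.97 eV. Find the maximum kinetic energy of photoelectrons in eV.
4.1897 eV

Using Einstein's photoelectric equation: KE_max = hf - φ

First, calculate the photon energy:
E_photon = hf = (6.626×10⁻³⁴ J·s)(1.973e+15 Hz)
E_photon = 8.1597 eV

Then, the maximum kinetic energy:
KE_max = E_photon - φ = 8.1597 eV - 3.97 eV = 4.1897 eV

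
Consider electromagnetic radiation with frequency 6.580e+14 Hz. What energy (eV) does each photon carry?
2.7213 eV

Using E = hf:

E = hf = (6.626×10⁻³⁴ J·s)(6.580e+14 Hz)
E = 2.7213 eV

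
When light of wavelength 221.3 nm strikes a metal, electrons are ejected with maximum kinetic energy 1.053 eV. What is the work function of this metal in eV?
4.55 eV

From Einstein's photoelectric equation: KE_max = hf - φ = hc/λ - φ

Rearranging for φ:
φ = hc/λ - KE_max

Calculate photon energy:
E_photon = hc/λ = 5.6025 eV

Therefore:
φ = 5.6025 - 1.053 = 4.55 eV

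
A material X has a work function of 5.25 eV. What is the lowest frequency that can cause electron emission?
1.2694e+15 Hz

The threshold frequency is when the photon energy equals the work function:
hf₀ = φ

Solving for f₀:
f₀ = φ/h = (5.25 eV × 1.602×10⁻¹⁹ J/eV) / (6.626×10⁻³⁴ J·s)
f₀ = 1.2694e+15 Hz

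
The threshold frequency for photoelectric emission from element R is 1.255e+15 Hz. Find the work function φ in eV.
5.19 eV

At the threshold frequency, photon energy equals work function:
φ = hf₀

Calculating:
φ = (6.626×10⁻³⁴ J·s)(1.255e+15 Hz)
φ = 5.19 eV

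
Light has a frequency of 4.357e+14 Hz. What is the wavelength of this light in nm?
688.07 nm

Using the wave equation: c = fλ

Solving for wavelength:
λ = c/f = (3×10⁸ m/s) / (4.357e+14 Hz)
λ = 688.07 nm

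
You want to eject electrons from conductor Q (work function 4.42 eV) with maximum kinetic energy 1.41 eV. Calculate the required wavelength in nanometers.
212.67 nm

From Einstein's equation: KE_max = hc/λ - φ

Rearranging for λ:
hc/λ = KE_max + φ
λ = hc/(KE_max + φ)

Required photon energy:
E_photon = KE_max + φ = 1.41 + 4.42 = 5.83 eV

Required wavelength:
λ = hc/E_photon = (6.626×10⁻³⁴)(3×10⁸) / (5.83 × 1.602×10⁻¹⁹)
λ = 212.67 nm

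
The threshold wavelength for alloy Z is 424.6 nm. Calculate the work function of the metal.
2.92 eV

At the threshold wavelength, photon energy equals work function:
φ = hc/λ₀

Calculating:
φ = (6.626×10⁻³⁴ J·s)(3×10⁸ m/s) / (424.6×10⁻⁹ m)
φ = 2.92 eV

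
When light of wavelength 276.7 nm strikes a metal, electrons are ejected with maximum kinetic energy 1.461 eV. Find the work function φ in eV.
3.02 eV

From Einstein's photoelectric equation: KE_max = hf - φ = hc/λ - φ

Rearranging for φ:
φ = hc/λ - KE_max

Calculate photon energy:
E_photon = hc/λ = 4.4808 eV

Therefore:
φ = 4.4808 - 1.461 = 3.02 eV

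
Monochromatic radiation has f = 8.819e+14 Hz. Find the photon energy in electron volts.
3.6472 eV

Using E = hf:

E = hf = (6.626×10⁻³⁴ J·s)(8.819e+14 Hz)
E = 3.6472 eV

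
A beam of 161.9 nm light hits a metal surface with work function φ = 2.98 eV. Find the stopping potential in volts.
4.6781 V

The stopping potential V_s satisfies: eV_s = KE_max

First, find KE_max using Einstein's equation:
E_photon = hc/λ = 7.6581 eV
KE_max = E_photon - φ = 7.6581 - 2.98 = 4.6781 eV

Since eV_s = KE_max:
V_s = KE_max/e = 4.6781 V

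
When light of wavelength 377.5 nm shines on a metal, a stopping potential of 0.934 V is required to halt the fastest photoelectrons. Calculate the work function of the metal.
2.35 eV

The stopping potential gives the maximum kinetic energy: KE_max = eV_s = 0.934 eV

From Einstein's photoelectric equation: KE_max = hc/λ - φ
Rearranging: φ = hc/λ - KE_max

Calculate photon energy:
E_photon = hc/λ = (6.626×10⁻³⁴ J·s)(3×10⁸ m/s) / (377.5×10⁻⁹ m) = 3.2843 eV

Therefore:
φ = 3.2843 - 0.934 = 2.35 eV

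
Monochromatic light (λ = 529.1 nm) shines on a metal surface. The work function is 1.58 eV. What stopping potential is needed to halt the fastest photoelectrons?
0.7633 V

The stopping potential V_s satisfies: eV_s = KE_max

First, find KE_max using Einstein's equation:
E_photon = hc/λ = 2.3433 eV
KE_max = E_photon - φ = 2.3433 - 1.58 = 0.7633 eV

Since eV_s = KE_max:
V_s = KE_max/e = 0.7633 V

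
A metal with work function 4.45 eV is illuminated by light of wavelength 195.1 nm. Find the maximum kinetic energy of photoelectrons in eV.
1.9049 eV

Using Einstein's photoelectric equation: KE_max = hf - φ = hc/λ - φ

First, calculate the photon energy:
E_photon = hc/λ = (6.626×10⁻³⁴ J·s)(3×10⁸ m/s) / (195.1×10⁻⁹ m)
E_photon = 6.3549 eV

Then, the maximum kinetic energy:
KE_max = E_photon - φ = 6.3549 eV - 4.45 eV = 1.9049 eV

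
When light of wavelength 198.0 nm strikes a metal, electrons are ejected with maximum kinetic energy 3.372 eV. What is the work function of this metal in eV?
2.89 eV

From Einstein's photoelectric equation: KE_max = hf - φ = hc/λ - φ

Rearranging for φ:
φ = hc/λ - KE_max

Calculate photon energy:
E_photon = hc/λ = 6.2618 eV

Therefore:
φ = 6.2618 - 3.372 = 2.89 eV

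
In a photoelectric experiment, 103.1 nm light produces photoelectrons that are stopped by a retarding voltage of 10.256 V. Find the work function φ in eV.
1.77 eV

The stopping potential gives the maximum kinetic energy: KE_max = eV_s = 10.256 eV

From Einstein's photoelectric equation: KE_max = hc/λ - φ
Rearranging: φ = hc/λ - KE_max

Calculate photon energy:
E_photon = hc/λ = (6.626×10⁻³⁴ J·s)(3×10⁸ m/s) / (103.1×10⁻⁹ m) = 12.0256 eV

Therefore:
φ = 12.0256 - 10.256 = 1.77 eV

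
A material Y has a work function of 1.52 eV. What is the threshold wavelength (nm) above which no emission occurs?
815.69 nm

The threshold wavelength is when the photon energy equals the work function:
hc/λ₀ = φ

Solving for λ₀:
λ₀ = hc/φ = (6.626×10⁻³⁴ J·s)(3×10⁸ m/s) / (1.52 eV × 1.602×10⁻¹⁹ J/eV)
λ₀ = 815.69 nm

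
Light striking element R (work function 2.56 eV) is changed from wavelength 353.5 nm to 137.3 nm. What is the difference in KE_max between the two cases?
5.5228 eV

Using Einstein's equation: KE_max = hc/λ - φ

For λ₁ = 353.5 nm:
KE₁ = hc/λ₁ - φ = 3.5073 - 2.56 = 0.9473 eV

For λ₂ = 137.3 nm:
KE₂ = hc/λ₂ - φ = 9.0302 - 2.56 = 6.4702 eV

Change in KE:
ΔKE = KE₂ - KE₁ = 6.4702 - 0.9473 = 5.5228 eV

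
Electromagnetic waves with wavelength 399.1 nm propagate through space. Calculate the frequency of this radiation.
7.5117e+14 Hz

Using the wave equation: c = fλ

Solving for frequency:
f = c/λ = (3×10⁸ m/s) / (399.1×10⁻⁹ m)
f = 7.5117e+14 Hz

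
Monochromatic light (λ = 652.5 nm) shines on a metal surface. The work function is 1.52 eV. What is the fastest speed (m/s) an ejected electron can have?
3.6568e+05 m/s

First, find the maximum kinetic energy:
E_photon = hc/λ = 1.9001 eV
KE_max = E_photon - φ = 1.9001 - 1.52 = 0.3801 eV

Convert to Joules: KE_max = 0.3801 × 1.602×10⁻¹⁹ J = 6.0905e-20 J

Then use KE = ½mv² to find velocity:
v = √(2·KE/m) = √(2 × 6.0905e-20 J / 9.109e-31 kg)
v = 3.6568e+05 m/s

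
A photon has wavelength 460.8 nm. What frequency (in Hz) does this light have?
6.5059e+14 Hz

Using the wave equation: c = fλ

Solving for frequency:
f = c/λ = (3×10⁸ m/s) / (460.8×10⁻⁹ m)
f = 6.5059e+14 Hz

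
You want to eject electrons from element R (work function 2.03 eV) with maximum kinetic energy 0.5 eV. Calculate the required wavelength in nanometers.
490.06 nm

From Einstein's equation: KE_max = hc/λ - φ

Rearranging for λ:
hc/λ = KE_max + φ
λ = hc/(KE_max + φ)

Required photon energy:
E_photon = KE_max + φ = 0.5 + 2.03 = 2.53 eV

Required wavelength:
λ = hc/E_photon = (6.626×10⁻³⁴)(3×10⁸) / (2.53 × 1.602×10⁻¹⁹)
λ = 490.06 nm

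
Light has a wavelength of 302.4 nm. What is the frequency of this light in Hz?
9.9138e+14 Hz

Using the wave equation: c = fλ

Solving for frequency:
f = c/λ = (3×10⁸ m/s) / (302.4×10⁻⁹ m)
f = 9.9138e+14 Hz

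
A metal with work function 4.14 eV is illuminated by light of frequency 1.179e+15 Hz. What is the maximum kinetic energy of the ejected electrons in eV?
0.7360 eV

Using Einstein's photoelectric equation: KE_max = hf - φ

First, calculate the photon energy:
E_photon = hf = (6.626×10⁻³⁴ J·s)(1.179e+15 Hz)
E_photon = 4.8760 eV

Then, the maximum kinetic energy:
KE_max = E_photon - φ = 4.8760 eV - 4.14 eV = 0.7360 eV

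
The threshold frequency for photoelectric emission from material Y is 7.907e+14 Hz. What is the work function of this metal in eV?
3.27 eV

At the threshold frequency, photon energy equals work function:
φ = hf₀

Calculating:
φ = (6.626×10⁻³⁴ J·s)(7.907e+14 Hz)
φ = 3.27 eV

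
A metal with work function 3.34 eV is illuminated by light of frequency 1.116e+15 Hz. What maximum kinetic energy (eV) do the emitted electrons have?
1.2754 eV

Using Einstein's photoelectric equation: KE_max = hf - φ

First, calculate the photon energy:
E_photon = hf = (6.626×10⁻³⁴ J·s)(1.116e+15 Hz)
E_photon = 4.6154 eV

Then, the maximum kinetic energy:
KE_max = E_photon - φ = 4.6154 eV - 3.34 eV = 1.2754 eV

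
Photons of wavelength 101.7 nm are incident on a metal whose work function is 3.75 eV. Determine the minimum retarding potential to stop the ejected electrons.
8.4412 V

The stopping potential V_s satisfies: eV_s = KE_max

First, find KE_max using Einstein's equation:
E_photon = hc/λ = 12.1912 eV
KE_max = E_photon - φ = 12.1912 - 3.75 = 8.4412 eV

Since eV_s = KE_max:
V_s = KE_max/e = 8.4412 V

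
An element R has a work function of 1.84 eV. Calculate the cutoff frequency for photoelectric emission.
4.4491e+14 Hz

The threshold frequency is when the photon energy equals the work function:
hf₀ = φ

Solving for f₀:
f₀ = φ/h = (1.84 eV × 1.602×10⁻¹⁹ J/eV) / (6.626×10⁻³⁴ J·s)
f₀ = 4.4491e+14 Hz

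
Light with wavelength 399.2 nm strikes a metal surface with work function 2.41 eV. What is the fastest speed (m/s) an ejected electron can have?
4.9474e+05 m/s

First, find the maximum kinetic energy:
E_photon = hc/λ = 3.1058 eV
KE_max = E_photon - φ = 3.1058 - 2.41 = 0.6958 eV

Convert to Joules: KE_max = 0.6958 × 1.602×10⁻¹⁹ J = 1.1148e-19 J

Then use KE = ½mv² to find velocity:
v = √(2·KE/m) = √(2 × 1.1148e-19 J / 9.109e-31 kg)
v = 4.9474e+05 m/s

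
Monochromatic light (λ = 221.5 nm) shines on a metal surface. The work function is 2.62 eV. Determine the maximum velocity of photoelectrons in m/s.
1.0234e+06 m/s

First, find the maximum kinetic energy:
E_photon = hc/λ = 5.5975 eV
KE_max = E_photon - φ = 5.5975 - 2.62 = 2.9775 eV

Convert to Joules: KE_max = 2.9775 × 1.602×10⁻¹⁹ J = 4.7705e-19 J

Then use KE = ½mv² to find velocity:
v = √(2·KE/m) = √(2 × 4.7705e-19 J / 9.109e-31 kg)
v = 1.0234e+06 m/s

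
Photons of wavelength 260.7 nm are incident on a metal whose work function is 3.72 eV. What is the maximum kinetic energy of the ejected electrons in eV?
1.0358 eV

Using Einstein's photoelectric equation: KE_max = hf - φ = hc/λ - φ

First, calculate the photon energy:
E_photon = hc/λ = (6.626×10⁻³⁴ J·s)(3×10⁸ m/s) / (260.7×10⁻⁹ m)
E_photon = 4.7558 eV

Then, the maximum kinetic energy:
KE_max = E_photon - φ = 4.7558 eV - 3.72 eV = 1.0358 eV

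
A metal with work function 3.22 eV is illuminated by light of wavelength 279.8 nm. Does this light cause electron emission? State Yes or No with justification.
Yes

For photoemission, the photon energy must exceed the work function.

Photon energy: E = hc/λ = 4.4312 eV
Work function: φ = 3.22 eV

Since E_photon (4.4312 eV) > φ (3.22 eV), photoemission WILL occur.
The threshold wavelength is λ₀ = hc/φ = 385.0 nm.
Since 279.8 nm < 385.0 nm, the light has sufficient energy.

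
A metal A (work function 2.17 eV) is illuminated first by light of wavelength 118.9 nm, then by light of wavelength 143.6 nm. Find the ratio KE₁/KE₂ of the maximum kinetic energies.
1.2775

Using Einstein's equation: KE_max = hc/λ - φ

For λ₁ = 118.9 nm:
E₁ = hc/λ₁ = 10.4276 eV
KE₁ = E₁ - φ = 10.4276 - 2.17 = 8.2576 eV

For λ₂ = 143.6 nm:
E₂ = hc/λ₂ = 8.6340 eV
KE₂ = E₂ - φ = 8.6340 - 2.17 = 6.4640 eV

Ratio: KE₁/KE₂ = 8.2576/6.4640 = 1.2775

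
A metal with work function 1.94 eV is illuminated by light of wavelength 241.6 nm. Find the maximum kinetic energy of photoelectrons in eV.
3.1918 eV

Using Einstein's photoelectric equation: KE_max = hf - φ = hc/λ - φ

First, calculate the photon energy:
E_photon = hc/λ = (6.626×10⁻³⁴ J·s)(3×10⁸ m/s) / (241.6×10⁻⁹ m)
E_photon = 5.1318 eV

Then, the maximum kinetic energy:
KE_max = E_photon - φ = 5.1318 eV - 1.94 eV = 3.1918 eV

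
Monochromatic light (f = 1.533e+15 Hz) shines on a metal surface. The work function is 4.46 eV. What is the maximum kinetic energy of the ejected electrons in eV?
1.8800 eV

Using Einstein's photoelectric equation: KE_max = hf - φ

First, calculate the photon energy:
E_photon = hf = (6.626×10⁻³⁴ J·s)(1.533e+15 Hz)
E_photon = 6.3400 eV

Then, the maximum kinetic energy:
KE_max = E_photon - φ = 6.3400 eV - 4.46 eV = 1.8800 eV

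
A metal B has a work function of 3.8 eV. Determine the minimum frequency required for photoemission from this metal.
9.1884e+14 Hz

The threshold frequency is when the photon energy equals the work function:
hf₀ = φ

Solving for f₀:
f₀ = φ/h = (3.8 eV × 1.602×10⁻¹⁹ J/eV) / (6.626×10⁻³⁴ J·s)
f₀ = 9.1884e+14 Hz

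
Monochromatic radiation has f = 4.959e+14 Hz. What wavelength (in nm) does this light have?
604.54 nm

Using the wave equation: c = fλ

Solving for wavelength:
λ = c/f = (3×10⁸ m/s) / (4.959e+14 Hz)
λ = 604.54 nm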